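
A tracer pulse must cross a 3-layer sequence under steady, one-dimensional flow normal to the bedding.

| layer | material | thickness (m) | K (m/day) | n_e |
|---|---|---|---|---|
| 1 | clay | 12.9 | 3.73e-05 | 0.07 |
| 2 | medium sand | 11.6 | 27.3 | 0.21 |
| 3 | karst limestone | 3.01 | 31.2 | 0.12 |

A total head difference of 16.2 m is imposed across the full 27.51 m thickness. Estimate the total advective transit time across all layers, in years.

216

With flow normal to the layers, continuity requires the same specific discharge q through every layer.
Σ(b_i/K_i) = 12.9/3.73e-05 + 11.6/27.3 + 3.01/31.2 = 3.458e+05 d.
q = Δh / Σ(b_i/K_i) = 16.2 / 3.458e+05 = 4.684e-05 m/day.
In each layer the seepage velocity is v_i = q/n_i, so the layer transit time is t_i = b_i·n_i / q:
  layer 1 (clay): t_1 = 12.9 × 0.07 / 4.684e-05 = 19278 d
  layer 2 (medium sand): t_2 = 11.6 × 0.21 / 4.684e-05 = 52005 d
  layer 3 (karst limestone): t_3 = 3.01 × 0.12 / 4.684e-05 = 7711 d
Total t = Σ t_i = 78994 days = 216.3 years.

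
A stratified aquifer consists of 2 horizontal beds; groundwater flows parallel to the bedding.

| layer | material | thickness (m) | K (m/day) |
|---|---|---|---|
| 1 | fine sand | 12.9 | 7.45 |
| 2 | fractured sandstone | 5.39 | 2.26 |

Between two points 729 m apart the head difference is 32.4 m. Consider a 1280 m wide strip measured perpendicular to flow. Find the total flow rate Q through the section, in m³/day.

6160

Flow is parallel to layering, so each bed carries its own Darcy discharge and the transmissivities add.
Σ(K_i·b_i) = 7.45×12.9 + 2.26×5.39 = 108.3 m²/day.
Hydraulic gradient i = Δh / L = 32.4 / 729 = 0.04444.
Q = Σ(K_i·b_i) · W · i = 108.3 × 1280 × 0.04444 = 6160 m³/day.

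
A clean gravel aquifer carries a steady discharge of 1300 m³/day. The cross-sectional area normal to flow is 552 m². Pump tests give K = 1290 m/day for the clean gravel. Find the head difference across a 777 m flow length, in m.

From Q = K·A·i, i = Q / (K·A) = 1300 / (1290 × 552.0) = 0.001826.
Head loss Δh = i · L = 0.001826 × 777 = 1.419 m.

1.42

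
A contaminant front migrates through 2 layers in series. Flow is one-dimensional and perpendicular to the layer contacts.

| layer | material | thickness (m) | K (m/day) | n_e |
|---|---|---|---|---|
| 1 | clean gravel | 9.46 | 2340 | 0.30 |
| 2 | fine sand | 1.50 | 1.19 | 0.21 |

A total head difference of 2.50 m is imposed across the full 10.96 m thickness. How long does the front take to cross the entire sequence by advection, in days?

1.59

With flow normal to the layers, continuity requires the same specific discharge q through every layer.
Σ(b_i/K_i) = 9.46/2340 + 1.50/1.19 = 1.265 d.
q = Δh / Σ(b_i/K_i) = 2.50 / 1.265 = 1.977 m/day.
In each layer the seepage velocity is v_i = q/n_i, so the layer transit time is t_i = b_i·n_i / q:
  layer 1 (clean gravel): t_1 = 9.46 × 0.30 / 1.977 = 1.436 d
  layer 2 (fine sand): t_2 = 1.50 × 0.21 / 1.977 = 0.1593 d
Total t = Σ t_i = 1.595 days.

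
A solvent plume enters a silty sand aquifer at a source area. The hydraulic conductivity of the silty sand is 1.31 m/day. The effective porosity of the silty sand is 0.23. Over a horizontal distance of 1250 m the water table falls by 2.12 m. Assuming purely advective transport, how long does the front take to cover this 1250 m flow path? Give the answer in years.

354

Hydraulic gradient i = Δh / L = 2.12 / 1250 = 0.001696.
Darcy flux q = K · i = 1.310 × 0.001696 = 0.002222 m/day.
Seepage velocity v = q / n_e = 0.002222 / 0.23 = 0.009660 m/day.
Travel time t = L / v = 1250 / 0.009660 = 1.294e+05 days = 354.3 years.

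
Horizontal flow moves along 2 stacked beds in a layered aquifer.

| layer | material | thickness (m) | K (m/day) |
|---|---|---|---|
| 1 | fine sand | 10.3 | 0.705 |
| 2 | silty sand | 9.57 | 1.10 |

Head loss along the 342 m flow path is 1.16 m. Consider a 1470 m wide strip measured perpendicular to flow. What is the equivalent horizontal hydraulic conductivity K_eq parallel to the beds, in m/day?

0.895

Flow is parallel to layering, so each bed carries its own Darcy discharge and the transmissivities add.
Σ(K_i·b_i) = 0.705×10.3 + 1.10×9.57 = 17.79 m²/day.
Total thickness b = 19.87 m, so K_eq = Σ(K_i·b_i)/b = 0.8952 m/day.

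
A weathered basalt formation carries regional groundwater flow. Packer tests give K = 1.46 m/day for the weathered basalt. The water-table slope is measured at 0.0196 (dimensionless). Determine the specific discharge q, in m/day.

Hydraulic gradient i = 0.0196.
Specific discharge q = K · i = 1.460 × 0.01960 = 0.02862 m/day.

0.0286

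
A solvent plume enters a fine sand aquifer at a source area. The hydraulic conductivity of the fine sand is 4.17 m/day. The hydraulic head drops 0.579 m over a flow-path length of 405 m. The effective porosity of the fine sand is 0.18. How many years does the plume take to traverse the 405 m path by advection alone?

33.5

Hydraulic gradient i = Δh / L = 0.579 / 405 = 0.001430.
Darcy flux q = K · i = 4.170 × 0.001430 = 0.005962 m/day.
Seepage velocity v = q / n_e = 0.005962 / 0.18 = 0.03312 m/day.
Travel time t = L / v = 405 / 0.03312 = 12228 days = 33.48 years.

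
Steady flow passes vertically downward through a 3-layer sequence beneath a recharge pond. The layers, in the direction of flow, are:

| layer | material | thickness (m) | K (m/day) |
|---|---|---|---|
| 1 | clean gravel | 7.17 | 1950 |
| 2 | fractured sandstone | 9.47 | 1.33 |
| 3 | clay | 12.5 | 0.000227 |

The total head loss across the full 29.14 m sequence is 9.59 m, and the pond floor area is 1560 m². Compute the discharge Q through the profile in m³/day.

Flow is perpendicular to layering, so the layers act in series and the equivalent K is the thickness-weighted harmonic mean.
Total thickness L = 7.17 + 9.47 + 12.5 = 29.14 m.
Σ(b_i/K_i) = 7.17/1950 + 9.47/1.33 + 12.5/0.000227 = 55073 d.
K_eq = L / Σ(b_i/K_i) = 29.14 / 55073 = 0.0005291 m/day.
Q = K_eq · A · (Δh/L) = 0.0005291 × 1560 × (9.59/29.14) = 0.2716 m³/day.

0.272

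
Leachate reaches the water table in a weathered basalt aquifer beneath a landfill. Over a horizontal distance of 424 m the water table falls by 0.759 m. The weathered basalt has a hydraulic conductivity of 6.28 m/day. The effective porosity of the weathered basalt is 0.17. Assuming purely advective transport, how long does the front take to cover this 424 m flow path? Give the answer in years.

17.6

Hydraulic gradient i = Δh / L = 0.759 / 424 = 0.001790.
Darcy flux q = K · i = 6.280 × 0.001790 = 0.01124 m/day.
Seepage velocity v = q / n_e = 0.01124 / 0.17 = 0.06613 m/day.
Travel time t = L / v = 424 / 0.06613 = 6412 days = 17.55 years.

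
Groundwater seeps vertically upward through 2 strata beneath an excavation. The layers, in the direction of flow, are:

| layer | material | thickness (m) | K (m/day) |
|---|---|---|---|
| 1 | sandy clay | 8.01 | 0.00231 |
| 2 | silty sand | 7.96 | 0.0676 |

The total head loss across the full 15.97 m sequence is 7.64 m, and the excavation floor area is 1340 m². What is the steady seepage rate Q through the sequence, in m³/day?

2.86

Flow is perpendicular to layering, so the layers act in series and the equivalent K is the thickness-weighted harmonic mean.
Total thickness L = 8.01 + 7.96 = 15.97 m.
Σ(b_i/K_i) = 8.01/0.00231 + 7.96/0.0676 = 3585 d.
K_eq = L / Σ(b_i/K_i) = 15.97 / 3585 = 0.004454 m/day.
Q = K_eq · A · (Δh/L) = 0.004454 × 1340 × (7.64/15.97) = 2.855 m³/day.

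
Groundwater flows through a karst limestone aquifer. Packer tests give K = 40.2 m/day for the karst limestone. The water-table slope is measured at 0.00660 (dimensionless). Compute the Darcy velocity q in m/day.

Hydraulic gradient i = 0.00660.
Specific discharge q = K · i = 40.20 × 0.006600 = 0.2653 m/day.

0.265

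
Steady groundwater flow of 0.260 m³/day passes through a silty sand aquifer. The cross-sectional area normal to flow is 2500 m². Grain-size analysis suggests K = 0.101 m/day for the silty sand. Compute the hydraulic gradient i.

0.00103

From Q = K·A·i, i = Q / (K·A) = 0.260 / (0.1010 × 2500) = 0.001030.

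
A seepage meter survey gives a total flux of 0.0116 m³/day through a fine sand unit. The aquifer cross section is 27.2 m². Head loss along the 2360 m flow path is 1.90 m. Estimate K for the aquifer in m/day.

Hydraulic gradient i = Δh / L = 1.90 / 2360 = 0.0008051.
From Q = K·A·i, K = Q / (A·i) = 0.0116 / (27.20 × 0.0008051) = 0.5297 m/day.

0.530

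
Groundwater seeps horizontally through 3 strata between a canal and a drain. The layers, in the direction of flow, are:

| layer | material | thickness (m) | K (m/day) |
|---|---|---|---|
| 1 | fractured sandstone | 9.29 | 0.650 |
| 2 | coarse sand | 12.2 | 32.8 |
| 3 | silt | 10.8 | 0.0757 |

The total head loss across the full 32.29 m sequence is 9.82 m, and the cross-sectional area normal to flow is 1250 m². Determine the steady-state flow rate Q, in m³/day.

78.0

Flow is perpendicular to layering, so the layers act in series and the equivalent K is the thickness-weighted harmonic mean.
Total thickness L = 9.29 + 12.2 + 10.8 = 32.29 m.
Σ(b_i/K_i) = 9.29/0.650 + 12.2/32.8 + 10.8/0.0757 = 157.3 d.
K_eq = L / Σ(b_i/K_i) = 32.29 / 157.3 = 0.2052 m/day.
Q = K_eq · A · (Δh/L) = 0.2052 × 1250 × (9.82/32.29) = 78.02 m³/day.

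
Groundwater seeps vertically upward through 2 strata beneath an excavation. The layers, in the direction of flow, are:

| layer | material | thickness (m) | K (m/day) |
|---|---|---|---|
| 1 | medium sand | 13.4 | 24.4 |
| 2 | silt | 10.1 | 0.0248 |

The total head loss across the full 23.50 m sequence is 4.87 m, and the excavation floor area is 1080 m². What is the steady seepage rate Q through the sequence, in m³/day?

Flow is perpendicular to layering, so the layers act in series and the equivalent K is the thickness-weighted harmonic mean.
Total thickness L = 13.4 + 10.1 = 23.50 m.
Σ(b_i/K_i) = 13.4/24.4 + 10.1/0.0248 = 407.8 d.
K_eq = L / Σ(b_i/K_i) = 23.50 / 407.8 = 0.05763 m/day.
Q = K_eq · A · (Δh/L) = 0.05763 × 1080 × (4.87/23.50) = 12.90 m³/day.

12.9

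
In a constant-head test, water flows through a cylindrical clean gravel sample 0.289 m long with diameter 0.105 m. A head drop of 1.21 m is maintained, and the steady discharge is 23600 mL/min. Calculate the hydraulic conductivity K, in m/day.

937

Cross-sectional area A = π·(d/2)² = π × (0.105/2)² = 0.008659 m².
Convert discharge: 23600 mL/min = 0.0003933 m³/s.
Darcy's law rearranged: K = Q·L / (A·Δh) = 0.0003933 × 0.289 / (0.008659 × 1.21) = 0.01085 m/s = 937.4 m/day.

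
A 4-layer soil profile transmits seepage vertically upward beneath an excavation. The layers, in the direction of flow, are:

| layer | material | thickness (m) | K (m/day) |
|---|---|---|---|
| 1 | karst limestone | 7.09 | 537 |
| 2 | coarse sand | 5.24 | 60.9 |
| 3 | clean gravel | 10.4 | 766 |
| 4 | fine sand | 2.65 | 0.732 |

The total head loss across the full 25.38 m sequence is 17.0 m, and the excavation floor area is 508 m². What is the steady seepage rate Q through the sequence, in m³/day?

Flow is perpendicular to layering, so the layers act in series and the equivalent K is the thickness-weighted harmonic mean.
Total thickness L = 7.09 + 5.24 + 10.4 + 2.65 = 25.38 m.
Σ(b_i/K_i) = 7.09/537 + 5.24/60.9 + 10.4/766 + 2.65/0.732 = 3.733 d.
K_eq = L / Σ(b_i/K_i) = 25.38 / 3.733 = 6.799 m/day.
Q = K_eq · A · (Δh/L) = 6.799 × 508 × (17.0/25.38) = 2313 m³/day.

2310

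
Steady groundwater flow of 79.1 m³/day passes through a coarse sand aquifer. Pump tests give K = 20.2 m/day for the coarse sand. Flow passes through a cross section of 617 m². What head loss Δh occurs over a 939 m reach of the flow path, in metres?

From Q = K·A·i, i = Q / (K·A) = 79.1 / (20.20 × 617.0) = 0.006347.
Head loss Δh = i · L = 0.006347 × 939 = 5.959 m.

5.96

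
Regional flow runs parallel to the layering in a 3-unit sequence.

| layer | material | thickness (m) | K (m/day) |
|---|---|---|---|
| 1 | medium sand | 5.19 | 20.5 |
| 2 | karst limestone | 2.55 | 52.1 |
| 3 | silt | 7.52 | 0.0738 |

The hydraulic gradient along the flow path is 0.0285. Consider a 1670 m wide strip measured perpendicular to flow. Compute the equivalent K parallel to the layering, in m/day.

15.7

Flow is parallel to layering, so each bed carries its own Darcy discharge and the transmissivities add.
Σ(K_i·b_i) = 20.5×5.19 + 52.1×2.55 + 0.0738×7.52 = 239.8 m²/day.
Total thickness b = 15.26 m, so K_eq = Σ(K_i·b_i)/b = 15.71 m/day.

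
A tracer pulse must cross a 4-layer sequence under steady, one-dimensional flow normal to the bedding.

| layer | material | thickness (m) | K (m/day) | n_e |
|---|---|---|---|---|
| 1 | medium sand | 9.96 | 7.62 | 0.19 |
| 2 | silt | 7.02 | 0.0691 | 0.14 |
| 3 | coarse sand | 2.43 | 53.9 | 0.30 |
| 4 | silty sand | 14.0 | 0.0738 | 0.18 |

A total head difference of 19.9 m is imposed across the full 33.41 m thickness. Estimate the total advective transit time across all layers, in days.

With flow normal to the layers, continuity requires the same specific discharge q through every layer.
Σ(b_i/K_i) = 9.96/7.62 + 7.02/0.0691 + 2.43/53.9 + 14.0/0.0738 = 292.6 d.
q = Δh / Σ(b_i/K_i) = 19.9 / 292.6 = 0.06800 m/day.
In each layer the seepage velocity is v_i = q/n_i, so the layer transit time is t_i = b_i·n_i / q:
  layer 1 (medium sand): t_1 = 9.96 × 0.19 / 0.06800 = 27.83 d
  layer 2 (silt): t_2 = 7.02 × 0.14 / 0.06800 = 14.45 d
  layer 3 (coarse sand): t_3 = 2.43 × 0.30 / 0.06800 = 10.72 d
  layer 4 (silty sand): t_4 = 14.0 × 0.18 / 0.06800 = 37.06 d
Total t = Σ t_i = 90.06 days.

90.1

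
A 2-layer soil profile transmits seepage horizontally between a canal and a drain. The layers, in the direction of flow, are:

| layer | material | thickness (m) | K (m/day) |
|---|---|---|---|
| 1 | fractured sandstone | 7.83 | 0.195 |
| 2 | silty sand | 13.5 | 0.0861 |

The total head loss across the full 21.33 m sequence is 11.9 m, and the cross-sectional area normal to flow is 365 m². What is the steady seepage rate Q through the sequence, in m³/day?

22.1

Flow is perpendicular to layering, so the layers act in series and the equivalent K is the thickness-weighted harmonic mean.
Total thickness L = 7.83 + 13.5 = 21.33 m.
Σ(b_i/K_i) = 7.83/0.195 + 13.5/0.0861 = 196.9 d.
K_eq = L / Σ(b_i/K_i) = 21.33 / 196.9 = 0.1083 m/day.
Q = K_eq · A · (Δh/L) = 0.1083 × 365 × (11.9/21.33) = 22.05 m³/day.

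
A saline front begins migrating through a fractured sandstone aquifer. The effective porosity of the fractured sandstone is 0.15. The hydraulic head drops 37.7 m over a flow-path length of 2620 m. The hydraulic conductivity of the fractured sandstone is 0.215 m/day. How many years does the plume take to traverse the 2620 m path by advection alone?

Hydraulic gradient i = Δh / L = 37.7 / 2620 = 0.01439.
Darcy flux q = K · i = 0.2150 × 0.01439 = 0.003094 m/day.
Seepage velocity v = q / n_e = 0.003094 / 0.15 = 0.02062 m/day.
Travel time t = L / v = 2620 / 0.02062 = 1.270e+05 days = 347.8 years.

348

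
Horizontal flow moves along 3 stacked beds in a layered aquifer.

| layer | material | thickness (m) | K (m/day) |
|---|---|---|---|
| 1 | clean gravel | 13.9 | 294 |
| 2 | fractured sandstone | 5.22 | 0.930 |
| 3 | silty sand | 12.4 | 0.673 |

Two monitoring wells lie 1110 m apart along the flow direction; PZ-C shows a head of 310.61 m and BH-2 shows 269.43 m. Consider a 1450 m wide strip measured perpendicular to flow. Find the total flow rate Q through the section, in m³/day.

Flow is parallel to layering, so each bed carries its own Darcy discharge and the transmissivities add.
Σ(K_i·b_i) = 294×13.9 + 0.930×5.22 + 0.673×12.4 = 4100 m²/day.
Hydraulic gradient i = (310.61 − 269.43) / 1110 = 41.18 / 1110 = 0.03710.
Q = Σ(K_i·b_i) · W · i = 4100 × 1450 × 0.03710 = 2.205e+05 m³/day.

221000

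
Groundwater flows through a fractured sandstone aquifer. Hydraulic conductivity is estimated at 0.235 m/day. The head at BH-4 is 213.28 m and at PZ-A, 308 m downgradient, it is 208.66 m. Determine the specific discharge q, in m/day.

0.00352

Hydraulic gradient i = (213.28 − 208.66) / 308 = 4.62 / 308 = 0.01500.
Specific discharge q = K · i = 0.2350 × 0.01500 = 0.003525 m/day.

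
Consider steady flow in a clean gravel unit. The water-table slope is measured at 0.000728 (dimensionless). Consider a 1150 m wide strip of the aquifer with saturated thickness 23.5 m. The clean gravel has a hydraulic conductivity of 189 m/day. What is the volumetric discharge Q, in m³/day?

Cross-sectional area A = 1150 × 23.5 = 27025 m².
Hydraulic gradient i = 0.000728.
Darcy's law: Q = K · A · i = 189.0 × 27025 × 0.0007280 = 3718 m³/day.

3720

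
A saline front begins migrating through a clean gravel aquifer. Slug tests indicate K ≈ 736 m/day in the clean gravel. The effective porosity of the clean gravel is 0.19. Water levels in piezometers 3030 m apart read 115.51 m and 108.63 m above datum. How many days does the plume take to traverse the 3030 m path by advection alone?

Hydraulic gradient i = (115.51 − 108.63) / 3030 = 6.88 / 3030 = 0.002271.
Darcy flux q = K · i = 736.0 × 0.002271 = 1.671 m/day.
Seepage velocity v = q / n_e = 1.671 / 0.19 = 8.796 m/day.
Travel time t = L / v = 3030 / 8.796 = 344.5 days.

344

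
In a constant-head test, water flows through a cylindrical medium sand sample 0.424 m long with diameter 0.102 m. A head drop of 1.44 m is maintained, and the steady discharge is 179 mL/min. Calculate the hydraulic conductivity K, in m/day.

Cross-sectional area A = π·(d/2)² = π × (0.102/2)² = 0.008171 m².
Convert discharge: 179 mL/min = 2.983e-06 m³/s.
Darcy's law rearranged: K = Q·L / (A·Δh) = 2.983e-06 × 0.424 / (0.008171 × 1.44) = 0.0001075 m/s = 9.288 m/day.

9.29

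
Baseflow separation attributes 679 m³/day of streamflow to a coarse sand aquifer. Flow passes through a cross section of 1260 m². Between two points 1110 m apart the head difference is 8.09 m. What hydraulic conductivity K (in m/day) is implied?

Hydraulic gradient i = Δh / L = 8.09 / 1110 = 0.007288.
From Q = K·A·i, K = Q / (A·i) = 679 / (1260 × 0.007288) = 73.94 m/day.

73.9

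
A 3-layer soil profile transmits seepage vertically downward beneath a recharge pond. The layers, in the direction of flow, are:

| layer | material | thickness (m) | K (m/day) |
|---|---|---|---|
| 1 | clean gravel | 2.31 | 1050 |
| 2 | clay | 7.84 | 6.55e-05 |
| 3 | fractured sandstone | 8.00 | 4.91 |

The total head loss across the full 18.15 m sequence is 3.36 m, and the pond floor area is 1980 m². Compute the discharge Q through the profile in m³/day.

0.0556

Flow is perpendicular to layering, so the layers act in series and the equivalent K is the thickness-weighted harmonic mean.
Total thickness L = 2.31 + 7.84 + 8.00 = 18.15 m.
Σ(b_i/K_i) = 2.31/1050 + 7.84/6.55e-05 + 8.00/4.91 = 1.197e+05 d.
K_eq = L / Σ(b_i/K_i) = 18.15 / 1.197e+05 = 0.0001516 m/day.
Q = K_eq · A · (Δh/L) = 0.0001516 × 1980 × (3.36/18.15) = 0.05558 m³/day.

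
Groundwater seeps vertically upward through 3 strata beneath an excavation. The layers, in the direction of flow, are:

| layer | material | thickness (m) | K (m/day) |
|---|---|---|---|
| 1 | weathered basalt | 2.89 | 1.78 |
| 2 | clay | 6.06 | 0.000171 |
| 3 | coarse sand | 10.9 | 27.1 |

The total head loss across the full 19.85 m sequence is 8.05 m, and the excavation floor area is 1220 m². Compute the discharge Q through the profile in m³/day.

0.277

Flow is perpendicular to layering, so the layers act in series and the equivalent K is the thickness-weighted harmonic mean.
Total thickness L = 2.89 + 6.06 + 10.9 = 19.85 m.
Σ(b_i/K_i) = 2.89/1.78 + 6.06/0.000171 + 10.9/27.1 = 35441 d.
K_eq = L / Σ(b_i/K_i) = 19.85 / 35441 = 0.0005601 m/day.
Q = K_eq · A · (Δh/L) = 0.0005601 × 1220 × (8.05/19.85) = 0.2771 m³/day.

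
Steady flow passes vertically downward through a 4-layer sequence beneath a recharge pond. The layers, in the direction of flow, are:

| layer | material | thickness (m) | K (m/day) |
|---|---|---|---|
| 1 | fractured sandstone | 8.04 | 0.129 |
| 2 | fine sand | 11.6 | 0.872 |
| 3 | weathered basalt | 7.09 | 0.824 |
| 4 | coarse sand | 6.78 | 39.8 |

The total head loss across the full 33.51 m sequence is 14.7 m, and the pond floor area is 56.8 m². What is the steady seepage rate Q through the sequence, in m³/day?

9.89

Flow is perpendicular to layering, so the layers act in series and the equivalent K is the thickness-weighted harmonic mean.
Total thickness L = 8.04 + 11.6 + 7.09 + 6.78 = 33.51 m.
Σ(b_i/K_i) = 8.04/0.129 + 11.6/0.872 + 7.09/0.824 + 6.78/39.8 = 84.40 d.
K_eq = L / Σ(b_i/K_i) = 33.51 / 84.40 = 0.3970 m/day.
Q = K_eq · A · (Δh/L) = 0.3970 × 56.8 × (14.7/33.51) = 9.893 m³/day.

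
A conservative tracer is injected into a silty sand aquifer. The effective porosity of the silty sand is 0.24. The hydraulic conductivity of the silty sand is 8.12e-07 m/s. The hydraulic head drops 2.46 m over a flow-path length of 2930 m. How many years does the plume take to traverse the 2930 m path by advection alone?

32700

Convert K: 8.12e-07 m/s × 86400 = 0.07016 m/day.
Hydraulic gradient i = Δh / L = 2.46 / 2930 = 0.0008396.
Darcy flux q = K · i = 0.07016 × 0.0008396 = 5.890e-05 m/day.
Seepage velocity v = q / n_e = 5.890e-05 / 0.24 = 0.0002454 m/day.
Travel time t = L / v = 2930 / 0.0002454 = 1.194e+07 days = 32685 years.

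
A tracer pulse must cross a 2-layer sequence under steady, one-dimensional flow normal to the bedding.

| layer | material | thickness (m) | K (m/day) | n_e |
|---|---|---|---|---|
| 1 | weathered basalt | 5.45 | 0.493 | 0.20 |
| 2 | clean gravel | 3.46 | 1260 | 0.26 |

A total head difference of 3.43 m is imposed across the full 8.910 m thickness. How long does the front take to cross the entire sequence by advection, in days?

With flow normal to the layers, continuity requires the same specific discharge q through every layer.
Σ(b_i/K_i) = 5.45/0.493 + 3.46/1260 = 11.06 d.
q = Δh / Σ(b_i/K_i) = 3.43 / 11.06 = 0.3102 m/day.
In each layer the seepage velocity is v_i = q/n_i, so the layer transit time is t_i = b_i·n_i / q:
  layer 1 (weathered basalt): t_1 = 5.45 × 0.20 / 0.3102 = 3.514 d
  layer 2 (clean gravel): t_2 = 3.46 × 0.26 / 0.3102 = 2.900 d
Total t = Σ t_i = 6.414 days.

6.41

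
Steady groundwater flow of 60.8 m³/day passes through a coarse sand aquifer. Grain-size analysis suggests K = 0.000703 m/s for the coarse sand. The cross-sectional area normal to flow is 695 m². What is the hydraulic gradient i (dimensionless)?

0.00144

Convert K: 0.000703 m/s × 86400 = 60.74 m/day.
From Q = K·A·i, i = Q / (K·A) = 60.8 / (60.74 × 695.0) = 0.001440.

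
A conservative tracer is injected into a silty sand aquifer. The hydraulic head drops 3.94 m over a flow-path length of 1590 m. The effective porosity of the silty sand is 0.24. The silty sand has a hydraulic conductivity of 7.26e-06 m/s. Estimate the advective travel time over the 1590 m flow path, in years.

672

Convert K: 7.26e-06 m/s × 86400 = 0.6273 m/day.
Hydraulic gradient i = Δh / L = 3.94 / 1590 = 0.002478.
Darcy flux q = K · i = 0.6273 × 0.002478 = 0.001554 m/day.
Seepage velocity v = q / n_e = 0.001554 / 0.24 = 0.006476 m/day.
Travel time t = L / v = 1590 / 0.006476 = 2.455e+05 days = 672.2 years.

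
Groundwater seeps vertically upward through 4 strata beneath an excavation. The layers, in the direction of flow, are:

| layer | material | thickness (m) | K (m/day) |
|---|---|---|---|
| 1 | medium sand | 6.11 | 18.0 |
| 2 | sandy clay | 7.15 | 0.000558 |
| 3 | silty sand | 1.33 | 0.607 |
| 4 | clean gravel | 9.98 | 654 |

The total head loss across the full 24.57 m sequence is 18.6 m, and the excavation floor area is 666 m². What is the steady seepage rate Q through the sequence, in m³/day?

Flow is perpendicular to layering, so the layers act in series and the equivalent K is the thickness-weighted harmonic mean.
Total thickness L = 6.11 + 7.15 + 1.33 + 9.98 = 24.57 m.
Σ(b_i/K_i) = 6.11/18.0 + 7.15/0.000558 + 1.33/0.607 + 9.98/654 = 12816 d.
K_eq = L / Σ(b_i/K_i) = 24.57 / 12816 = 0.001917 m/day.
Q = K_eq · A · (Δh/L) = 0.001917 × 666 × (18.6/24.57) = 0.9666 m³/day.

0.967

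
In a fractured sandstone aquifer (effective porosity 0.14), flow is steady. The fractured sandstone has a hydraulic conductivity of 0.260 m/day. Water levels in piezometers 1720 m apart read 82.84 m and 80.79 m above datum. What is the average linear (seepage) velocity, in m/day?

Hydraulic gradient i = (82.84 − 80.79) / 1720 = 2.05 / 1720 = 0.001192.
Darcy flux q = K · i = 0.2600 × 0.001192 = 0.0003099 m/day.
Seepage velocity v = q / n_e = 0.0003099 / 0.14 = 0.002213 m/day.

0.00221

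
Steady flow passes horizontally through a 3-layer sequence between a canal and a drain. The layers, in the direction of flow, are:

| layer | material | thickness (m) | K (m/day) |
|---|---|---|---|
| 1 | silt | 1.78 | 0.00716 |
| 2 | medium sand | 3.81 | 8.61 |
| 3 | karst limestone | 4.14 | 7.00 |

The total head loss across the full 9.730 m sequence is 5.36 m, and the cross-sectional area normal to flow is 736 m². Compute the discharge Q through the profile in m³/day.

Flow is perpendicular to layering, so the layers act in series and the equivalent K is the thickness-weighted harmonic mean.
Total thickness L = 1.78 + 3.81 + 4.14 = 9.730 m.
Σ(b_i/K_i) = 1.78/0.00716 + 3.81/8.61 + 4.14/7.00 = 249.6 d.
K_eq = L / Σ(b_i/K_i) = 9.730 / 249.6 = 0.03898 m/day.
Q = K_eq · A · (Δh/L) = 0.03898 × 736 × (5.36/9.730) = 15.80 m³/day.

15.8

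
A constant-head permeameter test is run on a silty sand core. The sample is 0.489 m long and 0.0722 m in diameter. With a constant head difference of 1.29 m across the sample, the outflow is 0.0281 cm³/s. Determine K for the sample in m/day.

0.225

Cross-sectional area A = π·(d/2)² = π × (0.0722/2)² = 0.004094 m².
Convert discharge: 0.0281 cm³/s = 2.810e-08 m³/s.
Darcy's law rearranged: K = Q·L / (A·Δh) = 2.810e-08 × 0.489 / (0.004094 × 1.29) = 2.602e-06 m/s = 0.2248 m/day.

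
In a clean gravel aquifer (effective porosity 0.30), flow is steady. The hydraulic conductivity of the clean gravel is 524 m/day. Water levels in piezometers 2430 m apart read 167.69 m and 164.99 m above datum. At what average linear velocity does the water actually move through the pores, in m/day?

Hydraulic gradient i = (167.69 − 164.99) / 2430 = 2.7 / 2430 = 0.001111.
Darcy flux q = K · i = 524.0 × 0.001111 = 0.5822 m/day.
Seepage velocity v = q / n_e = 0.5822 / 0.30 = 1.941 m/day.

1.94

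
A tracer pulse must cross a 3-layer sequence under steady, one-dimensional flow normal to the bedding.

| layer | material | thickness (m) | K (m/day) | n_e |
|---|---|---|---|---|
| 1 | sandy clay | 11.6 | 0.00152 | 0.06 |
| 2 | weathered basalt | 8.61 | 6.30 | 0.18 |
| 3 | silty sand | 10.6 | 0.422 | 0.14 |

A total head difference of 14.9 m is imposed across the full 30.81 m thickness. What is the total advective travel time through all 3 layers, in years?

5.25

With flow normal to the layers, continuity requires the same specific discharge q through every layer.
Σ(b_i/K_i) = 11.6/0.00152 + 8.61/6.30 + 10.6/0.422 = 7658 d.
q = Δh / Σ(b_i/K_i) = 14.9 / 7658 = 0.001946 m/day.
In each layer the seepage velocity is v_i = q/n_i, so the layer transit time is t_i = b_i·n_i / q:
  layer 1 (sandy clay): t_1 = 11.6 × 0.06 / 0.001946 = 357.7 d
  layer 2 (weathered basalt): t_2 = 8.61 × 0.18 / 0.001946 = 796.5 d
  layer 3 (silty sand): t_3 = 10.6 × 0.14 / 0.001946 = 762.7 d
Total t = Σ t_i = 1917 days = 5.248 years.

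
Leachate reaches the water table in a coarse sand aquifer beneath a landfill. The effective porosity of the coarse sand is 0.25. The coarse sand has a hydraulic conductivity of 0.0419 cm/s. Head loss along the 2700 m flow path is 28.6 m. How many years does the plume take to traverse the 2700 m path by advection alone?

4.82

Convert K: 0.0419 cm/s × 864 = 36.20 m/day.
Hydraulic gradient i = Δh / L = 28.6 / 2700 = 0.01059.
Darcy flux q = K · i = 36.20 × 0.01059 = 0.3835 m/day.
Seepage velocity v = q / n_e = 0.3835 / 0.25 = 1.534 m/day.
Travel time t = L / v = 2700 / 1.534 = 1760 days = 4.819 years.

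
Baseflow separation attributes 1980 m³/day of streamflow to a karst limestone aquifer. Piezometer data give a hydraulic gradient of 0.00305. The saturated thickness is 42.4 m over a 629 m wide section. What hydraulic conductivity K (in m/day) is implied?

Cross-sectional area A = 629 × 42.4 = 26670 m².
Hydraulic gradient i = 0.00305.
From Q = K·A·i, K = Q / (A·i) = 1980 / (26670 × 0.003050) = 24.34 m/day.

24.3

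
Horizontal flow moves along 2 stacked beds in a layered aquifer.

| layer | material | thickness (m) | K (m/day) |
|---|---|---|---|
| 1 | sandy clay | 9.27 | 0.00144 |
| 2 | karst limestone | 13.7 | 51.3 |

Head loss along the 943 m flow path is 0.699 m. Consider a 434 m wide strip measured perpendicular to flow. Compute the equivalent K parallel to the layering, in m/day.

Flow is parallel to layering, so each bed carries its own Darcy discharge and the transmissivities add.
Σ(K_i·b_i) = 0.00144×9.27 + 51.3×13.7 = 702.8 m²/day.
Total thickness b = 22.97 m, so K_eq = Σ(K_i·b_i)/b = 30.60 m/day.

30.6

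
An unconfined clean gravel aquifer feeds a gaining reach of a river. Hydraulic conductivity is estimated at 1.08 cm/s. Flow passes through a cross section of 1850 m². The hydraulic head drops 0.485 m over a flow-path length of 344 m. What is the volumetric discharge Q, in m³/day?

2430

Convert K: 1.08 cm/s × 864 = 933.1 m/day.
Hydraulic gradient i = Δh / L = 0.485 / 344 = 0.001410.
Darcy's law: Q = K · A · i = 933.1 × 1850 × 0.001410 = 2434 m³/day.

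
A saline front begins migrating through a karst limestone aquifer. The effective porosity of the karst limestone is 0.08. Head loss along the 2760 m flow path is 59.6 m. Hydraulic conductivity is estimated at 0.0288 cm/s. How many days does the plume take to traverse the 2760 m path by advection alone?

411

Convert K: 0.0288 cm/s × 864 = 24.88 m/day.
Hydraulic gradient i = Δh / L = 59.6 / 2760 = 0.02159.
Darcy flux q = K · i = 24.88 × 0.02159 = 0.5373 m/day.
Seepage velocity v = q / n_e = 0.5373 / 0.08 = 6.717 m/day.
Travel time t = L / v = 2760 / 6.717 = 410.9 days.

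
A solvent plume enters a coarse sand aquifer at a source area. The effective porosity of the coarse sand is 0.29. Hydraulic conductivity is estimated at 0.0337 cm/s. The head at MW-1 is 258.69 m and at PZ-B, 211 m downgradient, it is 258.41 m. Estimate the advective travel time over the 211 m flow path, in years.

Convert K: 0.0337 cm/s × 864 = 29.12 m/day.
Hydraulic gradient i = (258.69 − 258.41) / 211 = 0.28 / 211 = 0.001327.
Darcy flux q = K · i = 29.12 × 0.001327 = 0.03864 m/day.
Seepage velocity v = q / n_e = 0.03864 / 0.29 = 0.1332 m/day.
Travel time t = L / v = 211 / 0.1332 = 1584 days = 4.336 years.

4.34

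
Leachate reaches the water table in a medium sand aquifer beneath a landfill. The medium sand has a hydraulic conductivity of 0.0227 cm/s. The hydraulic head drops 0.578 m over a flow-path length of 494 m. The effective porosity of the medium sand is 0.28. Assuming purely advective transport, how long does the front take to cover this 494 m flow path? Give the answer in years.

16.5

Convert K: 0.0227 cm/s × 864 = 19.61 m/day.
Hydraulic gradient i = Δh / L = 0.578 / 494 = 0.001170.
Darcy flux q = K · i = 19.61 × 0.001170 = 0.02295 m/day.
Seepage velocity v = q / n_e = 0.02295 / 0.28 = 0.08196 m/day.
Travel time t = L / v = 494 / 0.08196 = 6028 days = 16.50 years.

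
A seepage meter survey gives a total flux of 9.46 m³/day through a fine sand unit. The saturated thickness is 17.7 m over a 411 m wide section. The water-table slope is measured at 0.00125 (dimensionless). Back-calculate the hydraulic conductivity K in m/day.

Cross-sectional area A = 411 × 17.7 = 7275 m².
Hydraulic gradient i = 0.00125.
From Q = K·A·i, K = Q / (A·i) = 9.46 / (7275 × 0.001250) = 1.040 m/day.

1.04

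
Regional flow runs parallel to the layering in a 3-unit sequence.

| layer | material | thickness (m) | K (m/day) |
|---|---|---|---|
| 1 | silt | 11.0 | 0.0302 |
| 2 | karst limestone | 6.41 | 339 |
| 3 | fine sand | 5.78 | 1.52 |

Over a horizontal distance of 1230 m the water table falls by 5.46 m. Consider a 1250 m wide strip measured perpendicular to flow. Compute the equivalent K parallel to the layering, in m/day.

Flow is parallel to layering, so each bed carries its own Darcy discharge and the transmissivities add.
Σ(K_i·b_i) = 0.0302×11.0 + 339×6.41 + 1.52×5.78 = 2182 m²/day.
Total thickness b = 23.19 m, so K_eq = Σ(K_i·b_i)/b = 94.10 m/day.

94.1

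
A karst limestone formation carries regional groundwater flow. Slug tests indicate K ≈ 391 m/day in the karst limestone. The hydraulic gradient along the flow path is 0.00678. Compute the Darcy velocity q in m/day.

Hydraulic gradient i = 0.00678.
Specific discharge q = K · i = 391.0 × 0.006780 = 2.651 m/day.

2.65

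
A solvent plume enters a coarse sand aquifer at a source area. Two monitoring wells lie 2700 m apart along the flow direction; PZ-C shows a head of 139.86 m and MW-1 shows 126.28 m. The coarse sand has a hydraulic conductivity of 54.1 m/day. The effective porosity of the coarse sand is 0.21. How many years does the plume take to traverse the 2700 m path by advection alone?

Hydraulic gradient i = (139.86 − 126.28) / 2700 = 13.58 / 2700 = 0.005030.
Darcy flux q = K · i = 54.10 × 0.005030 = 0.2721 m/day.
Seepage velocity v = q / n_e = 0.2721 / 0.21 = 1.296 m/day.
Travel time t = L / v = 2700 / 1.296 = 2084 days = 5.705 years.

5.71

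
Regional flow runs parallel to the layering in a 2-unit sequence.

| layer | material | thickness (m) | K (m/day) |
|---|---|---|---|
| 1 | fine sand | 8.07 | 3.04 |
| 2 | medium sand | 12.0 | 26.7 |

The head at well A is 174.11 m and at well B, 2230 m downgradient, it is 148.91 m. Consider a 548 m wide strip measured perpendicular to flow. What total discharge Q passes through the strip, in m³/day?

2140

Flow is parallel to layering, so each bed carries its own Darcy discharge and the transmissivities add.
Σ(K_i·b_i) = 3.04×8.07 + 26.7×12.0 = 344.9 m²/day.
Hydraulic gradient i = (174.11 − 148.91) / 2230 = 25.2 / 2230 = 0.01130.
Q = Σ(K_i·b_i) · W · i = 344.9 × 548 × 0.01130 = 2136 m³/day.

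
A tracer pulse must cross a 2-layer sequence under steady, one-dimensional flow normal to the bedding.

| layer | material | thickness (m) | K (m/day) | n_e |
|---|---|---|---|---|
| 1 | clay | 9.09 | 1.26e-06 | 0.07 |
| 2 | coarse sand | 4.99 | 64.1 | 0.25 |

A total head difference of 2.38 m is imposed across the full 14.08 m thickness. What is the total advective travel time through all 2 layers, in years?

15600

With flow normal to the layers, continuity requires the same specific discharge q through every layer.
Σ(b_i/K_i) = 9.09/1.26e-06 + 4.99/64.1 = 7.214e+06 d.
q = Δh / Σ(b_i/K_i) = 2.38 / 7.214e+06 = 3.299e-07 m/day.
In each layer the seepage velocity is v_i = q/n_i, so the layer transit time is t_i = b_i·n_i / q:
  layer 1 (clay): t_1 = 9.09 × 0.07 / 3.299e-07 = 1.929e+06 d
  layer 2 (coarse sand): t_2 = 4.99 × 0.25 / 3.299e-07 = 3.781e+06 d
Total t = Σ t_i = 5.710e+06 days = 15634 years.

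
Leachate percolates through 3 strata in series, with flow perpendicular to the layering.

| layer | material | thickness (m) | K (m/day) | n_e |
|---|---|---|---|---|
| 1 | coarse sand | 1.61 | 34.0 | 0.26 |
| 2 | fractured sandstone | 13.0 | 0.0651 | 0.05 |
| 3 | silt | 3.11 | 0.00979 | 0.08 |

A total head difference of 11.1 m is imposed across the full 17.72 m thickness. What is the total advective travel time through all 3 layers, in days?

With flow normal to the layers, continuity requires the same specific discharge q through every layer.
Σ(b_i/K_i) = 1.61/34.0 + 13.0/0.0651 + 3.11/0.00979 = 517.4 d.
q = Δh / Σ(b_i/K_i) = 11.1 / 517.4 = 0.02145 m/day.
In each layer the seepage velocity is v_i = q/n_i, so the layer transit time is t_i = b_i·n_i / q:
  layer 1 (coarse sand): t_1 = 1.61 × 0.26 / 0.02145 = 19.51 d
  layer 2 (fractured sandstone): t_2 = 13.0 × 0.05 / 0.02145 = 30.30 d
  layer 3 (silt): t_3 = 3.11 × 0.08 / 0.02145 = 11.60 d
Total t = Σ t_i = 61.41 days.

61.4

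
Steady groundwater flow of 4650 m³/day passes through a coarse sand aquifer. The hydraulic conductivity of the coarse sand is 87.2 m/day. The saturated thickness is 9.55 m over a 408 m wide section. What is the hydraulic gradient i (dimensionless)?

0.0137

Cross-sectional area A = 408 × 9.55 = 3896 m².
From Q = K·A·i, i = Q / (K·A) = 4650 / (87.20 × 3896) = 0.01369.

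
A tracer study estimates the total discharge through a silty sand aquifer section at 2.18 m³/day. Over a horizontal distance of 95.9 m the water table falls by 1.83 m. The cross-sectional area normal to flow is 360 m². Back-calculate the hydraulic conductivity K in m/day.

Hydraulic gradient i = Δh / L = 1.83 / 95.9 = 0.01908.
From Q = K·A·i, K = Q / (A·i) = 2.18 / (360.0 × 0.01908) = 0.3173 m/day.

0.317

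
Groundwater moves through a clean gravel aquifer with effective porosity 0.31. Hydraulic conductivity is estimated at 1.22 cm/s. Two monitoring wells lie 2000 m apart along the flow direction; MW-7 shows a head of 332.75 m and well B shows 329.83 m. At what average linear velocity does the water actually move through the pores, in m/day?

4.96

Convert K: 1.22 cm/s × 864 = 1054 m/day.
Hydraulic gradient i = (332.75 − 329.83) / 2000 = 2.92 / 2000 = 0.001460.
Darcy flux q = K · i = 1054 × 0.001460 = 1.539 m/day.
Seepage velocity v = q / n_e = 1.539 / 0.31 = 4.964 m/day.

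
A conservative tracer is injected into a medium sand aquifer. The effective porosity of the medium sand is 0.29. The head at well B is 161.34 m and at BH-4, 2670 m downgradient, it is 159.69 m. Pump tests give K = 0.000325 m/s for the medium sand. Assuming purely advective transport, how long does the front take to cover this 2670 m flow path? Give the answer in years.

Convert K: 0.000325 m/s × 86400 = 28.08 m/day.
Hydraulic gradient i = (161.34 − 159.69) / 2670 = 1.65 / 2670 = 0.0006180.
Darcy flux q = K · i = 28.08 × 0.0006180 = 0.01735 m/day.
Seepage velocity v = q / n_e = 0.01735 / 0.29 = 0.05984 m/day.
Travel time t = L / v = 2670 / 0.05984 = 44621 days = 122.2 years.

122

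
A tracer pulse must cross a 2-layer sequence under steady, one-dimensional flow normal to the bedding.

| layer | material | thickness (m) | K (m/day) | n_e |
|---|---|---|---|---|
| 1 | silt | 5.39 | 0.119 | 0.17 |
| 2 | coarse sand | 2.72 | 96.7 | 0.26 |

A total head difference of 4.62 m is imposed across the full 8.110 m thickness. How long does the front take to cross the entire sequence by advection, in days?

15.9

With flow normal to the layers, continuity requires the same specific discharge q through every layer.
Σ(b_i/K_i) = 5.39/0.119 + 2.72/96.7 = 45.32 d.
q = Δh / Σ(b_i/K_i) = 4.62 / 45.32 = 0.1019 m/day.
In each layer the seepage velocity is v_i = q/n_i, so the layer transit time is t_i = b_i·n_i / q:
  layer 1 (silt): t_1 = 5.39 × 0.17 / 0.1019 = 8.989 d
  layer 2 (coarse sand): t_2 = 2.72 × 0.26 / 0.1019 = 6.938 d
Total t = Σ t_i = 15.93 days.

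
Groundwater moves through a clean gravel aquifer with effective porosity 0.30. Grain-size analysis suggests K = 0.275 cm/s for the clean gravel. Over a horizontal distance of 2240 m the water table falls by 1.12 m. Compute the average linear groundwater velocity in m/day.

0.396

Convert K: 0.275 cm/s × 864 = 237.6 m/day.
Hydraulic gradient i = Δh / L = 1.12 / 2240 = 0.0005000.
Darcy flux q = K · i = 237.6 × 0.0005000 = 0.1188 m/day.
Seepage velocity v = q / n_e = 0.1188 / 0.30 = 0.3960 m/day.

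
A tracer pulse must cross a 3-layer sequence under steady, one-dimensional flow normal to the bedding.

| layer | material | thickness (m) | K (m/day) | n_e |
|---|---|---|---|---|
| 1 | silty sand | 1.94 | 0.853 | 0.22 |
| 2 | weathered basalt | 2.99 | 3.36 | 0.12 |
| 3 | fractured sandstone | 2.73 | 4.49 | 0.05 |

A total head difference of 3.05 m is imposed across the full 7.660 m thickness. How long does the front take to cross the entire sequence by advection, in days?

With flow normal to the layers, continuity requires the same specific discharge q through every layer.
Σ(b_i/K_i) = 1.94/0.853 + 2.99/3.36 + 2.73/4.49 = 3.772 d.
q = Δh / Σ(b_i/K_i) = 3.05 / 3.772 = 0.8085 m/day.
In each layer the seepage velocity is v_i = q/n_i, so the layer transit time is t_i = b_i·n_i / q:
  layer 1 (silty sand): t_1 = 1.94 × 0.22 / 0.8085 = 0.5279 d
  layer 2 (weathered basalt): t_2 = 2.99 × 0.12 / 0.8085 = 0.4438 d
  layer 3 (fractured sandstone): t_3 = 2.73 × 0.05 / 0.8085 = 0.1688 d
Total t = Σ t_i = 1.140 days.

1.14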